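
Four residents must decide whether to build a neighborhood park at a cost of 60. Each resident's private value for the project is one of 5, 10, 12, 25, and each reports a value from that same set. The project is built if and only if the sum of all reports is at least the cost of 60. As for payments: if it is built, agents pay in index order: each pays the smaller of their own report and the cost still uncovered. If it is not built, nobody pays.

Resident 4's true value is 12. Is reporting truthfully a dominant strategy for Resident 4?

Yes

Check each profile of the others' reports and compare truth against every alternative report.
Others report (10, 25, 25): truth gives 12, best alternative gives 12.
Others report (12, 25, 25): truth gives 12, best alternative gives 12.
Others report (25, 10, 25): truth gives 12, best alternative gives 12.
Others report (25, 12, 25): truth gives 12, best alternative gives 12.
Others report (25, 25, 10): truth gives 12, best alternative gives 12.
Others report (25, 25, 12): truth gives 12, best alternative gives 12.
(Remaining 58 profiles checked similarly; truth is weakly best in each.)
In every case the truthful report is at least as good as any alternative, so it is a dominant strategy.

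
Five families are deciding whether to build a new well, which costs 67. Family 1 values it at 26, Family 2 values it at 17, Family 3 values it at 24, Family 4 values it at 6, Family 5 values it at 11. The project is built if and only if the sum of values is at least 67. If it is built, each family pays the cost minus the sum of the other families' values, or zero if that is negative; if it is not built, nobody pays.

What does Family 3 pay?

7

Total value 84 ≥ cost 67, so the project is built.
The other families' values sum to 60.
Cost minus that sum is 67 - 60 = 7.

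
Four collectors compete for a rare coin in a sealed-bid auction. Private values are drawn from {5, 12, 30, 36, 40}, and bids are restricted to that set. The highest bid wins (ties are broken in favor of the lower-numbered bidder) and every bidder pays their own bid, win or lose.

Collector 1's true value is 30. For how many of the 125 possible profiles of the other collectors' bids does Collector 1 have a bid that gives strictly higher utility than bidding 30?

Others bid (5, 5, 5): truth gives 0; bid 5 gives 25 > 0. Violating.
Others bid (5, 5, 12): truth gives 0; bid 12 gives 18 > 0. Violating.
Others bid (5, 5, 36): truth gives -30; bid 5 gives -5 > -30. Violating.
Others bid (5, 5, 40): truth gives -30; bid 5 gives -5 > -30. Violating.
Others bid (5, 5, 30): truth gives 0; no alternative beats it.
Others bid (5, 12, 30): truth gives 0; no alternative beats it.
(Checking all 125 profiles: 106 have a profitable deviation, 19 do not.)

106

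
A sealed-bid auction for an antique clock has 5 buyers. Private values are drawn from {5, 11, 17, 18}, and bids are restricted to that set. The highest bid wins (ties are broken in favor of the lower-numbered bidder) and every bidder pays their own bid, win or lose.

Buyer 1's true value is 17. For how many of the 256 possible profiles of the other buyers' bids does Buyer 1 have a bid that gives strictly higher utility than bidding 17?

Others bid (5, 5, 5, 5): truth gives 0; bid 5 gives 12 > 0. Violating.
Others bid (5, 5, 5, 11): truth gives 0; bid 11 gives 6 > 0. Violating.
Others bid (5, 5, 5, 18): truth gives -17; bid 18 gives -1 > -17. Violating.
Others bid (5, 5, 11, 5): truth gives 0; bid 11 gives 6 > 0. Violating.
Others bid (5, 5, 5, 17): truth gives 0; no alternative beats it.
Others bid (5, 5, 11, 17): truth gives 0; no alternative beats it.
(Checking all 256 profiles: 191 have a profitable deviation, 65 do not.)

191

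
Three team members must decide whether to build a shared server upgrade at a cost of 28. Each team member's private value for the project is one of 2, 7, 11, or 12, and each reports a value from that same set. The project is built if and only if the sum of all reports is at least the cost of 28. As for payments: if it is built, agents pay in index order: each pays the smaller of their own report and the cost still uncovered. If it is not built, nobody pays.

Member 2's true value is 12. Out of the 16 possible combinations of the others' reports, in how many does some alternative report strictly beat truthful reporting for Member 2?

Others report (7, 11): truth gives 0; report 11 gives 1 > 0. Violating.
Others report (7, 12): truth gives 0; report 11 gives 1 > 0. Violating.
Others report (11, 7): truth gives 0; report 11 gives 1 > 0. Violating.
Others report (11, 11): truth gives 0; report 7 gives 5 > 0. Violating.
Others report (2, 2): truth gives 0; no alternative beats it.
Others report (2, 7): truth gives 0; no alternative beats it.
(Checking all 16 profiles: 8 have a profitable deviation, 8 do not.)

8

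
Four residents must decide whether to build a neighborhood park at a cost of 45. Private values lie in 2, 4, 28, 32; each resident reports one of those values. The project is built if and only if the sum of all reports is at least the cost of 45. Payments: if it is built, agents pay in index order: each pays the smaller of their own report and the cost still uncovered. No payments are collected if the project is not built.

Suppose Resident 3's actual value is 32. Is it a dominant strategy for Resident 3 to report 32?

No

Consider the case where Resident 1 reports 2, Resident 2 reports 2 and Resident 4 reports 28.
Truthful report 32: project built, pays 32, utility 32 - 32 = 0.
Report 28 instead: project built, pays 28, utility 32 - 28 = 4.
Since 4 > 0, reporting 28 is strictly better here, so truthful reporting is not dominant.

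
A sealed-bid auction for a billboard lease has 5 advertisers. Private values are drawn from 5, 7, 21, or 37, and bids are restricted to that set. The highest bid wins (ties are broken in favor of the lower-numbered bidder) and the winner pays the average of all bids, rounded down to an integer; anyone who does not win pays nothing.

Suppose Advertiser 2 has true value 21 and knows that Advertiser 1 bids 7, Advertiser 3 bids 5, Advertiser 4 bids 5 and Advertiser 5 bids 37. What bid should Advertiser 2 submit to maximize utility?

37

Bid 5: loses, pays 0, utility 0.
Bid 7: loses, pays 0, utility 0.
Bid 21: loses, pays 0, utility 0.
Bid 37: wins, pays 18, utility 21 - 18 = 3.
The best choice is 37 with utility 3.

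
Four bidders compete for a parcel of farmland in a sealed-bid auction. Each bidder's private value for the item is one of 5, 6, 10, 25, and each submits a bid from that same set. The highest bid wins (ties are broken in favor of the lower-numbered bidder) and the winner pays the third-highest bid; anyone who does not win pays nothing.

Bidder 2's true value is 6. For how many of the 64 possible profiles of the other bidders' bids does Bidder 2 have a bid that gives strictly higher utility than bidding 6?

6

Others bid (5, 5, 10): truth gives 0; bid 10 gives 1 > 0. Violating.
Others bid (5, 5, 25): truth gives 0; bid 25 gives 1 > 0. Violating.
Others bid (5, 10, 5): truth gives 0; bid 10 gives 1 > 0. Violating.
Others bid (5, 25, 5): truth gives 0; bid 25 gives 1 > 0. Violating.
Others bid (5, 5, 5): truth gives 1; no alternative beats it.
Others bid (5, 5, 6): truth gives 1; no alternative beats it.
(Checking all 64 profiles: 6 have a profitable deviation, 58 do not.)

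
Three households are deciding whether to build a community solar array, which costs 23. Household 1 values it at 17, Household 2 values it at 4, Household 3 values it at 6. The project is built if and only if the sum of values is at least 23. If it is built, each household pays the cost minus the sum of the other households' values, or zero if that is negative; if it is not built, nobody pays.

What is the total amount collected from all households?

Total value 27 ≥ cost 23, so it is built.
Household 1: others sum to 10; max(0, 23 - 10) = 13.
Household 2: others sum to 23; max(0, 23 - 23) = 0.
Household 3: others sum to 21; max(0, 23 - 21) = 2.
Total collected = 13 + 0 + 2 = 15.

15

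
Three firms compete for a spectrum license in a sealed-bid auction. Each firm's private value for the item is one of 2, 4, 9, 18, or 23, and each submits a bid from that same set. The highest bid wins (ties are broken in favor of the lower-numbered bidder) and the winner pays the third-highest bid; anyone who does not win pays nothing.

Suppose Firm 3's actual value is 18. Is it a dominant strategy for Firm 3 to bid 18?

Consider the case where Firm 1 bids 2 and Firm 2 bids 18.
Truthful bid 18: loses, pays 0, utility 0.
Bid 23 instead: wins, pays 2, utility 18 - 2 = 16.
Since 16 > 0, bidding 23 is strictly better here, so truthful bidding is not dominant.

No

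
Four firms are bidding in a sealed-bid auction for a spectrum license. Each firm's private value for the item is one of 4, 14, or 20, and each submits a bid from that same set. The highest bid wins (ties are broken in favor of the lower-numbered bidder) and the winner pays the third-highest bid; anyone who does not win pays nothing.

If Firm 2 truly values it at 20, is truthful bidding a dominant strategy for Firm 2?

Yes

Check each profile of the others' bids and compare truth against every alternative bid.
Others bid (4, 4, 20): truth gives 16, best alternative gives 0.
Others bid (4, 20, 4): truth gives 16, best alternative gives 0.
Others bid (14, 4, 4): truth gives 16, best alternative gives 0.
Others bid (4, 14, 20): truth gives 6, best alternative gives 0.
Others bid (4, 20, 14): truth gives 6, best alternative gives 0.
Others bid (14, 4, 14): truth gives 6, best alternative gives 0.
(Remaining 21 profiles checked similarly; truth is weakly best in each.)
In every case the truthful bid is at least as good as any alternative, so it is a dominant strategy.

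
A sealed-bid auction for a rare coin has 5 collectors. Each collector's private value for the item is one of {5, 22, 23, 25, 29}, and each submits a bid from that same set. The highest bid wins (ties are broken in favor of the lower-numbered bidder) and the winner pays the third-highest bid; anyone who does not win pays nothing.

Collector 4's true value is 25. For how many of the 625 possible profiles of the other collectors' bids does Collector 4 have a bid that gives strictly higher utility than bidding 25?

Others bid (5, 5, 5, 29): truth gives 0; bid 29 gives 20 > 0. Violating.
Others bid (5, 5, 22, 29): truth gives 0; bid 29 gives 3 > 0. Violating.
Others bid (5, 5, 23, 29): truth gives 0; bid 29 gives 2 > 0. Violating.
Others bid (5, 5, 25, 5): truth gives 0; bid 29 gives 20 > 0. Violating.
Others bid (5, 5, 5, 5): truth gives 20; no alternative beats it.
Others bid (5, 5, 5, 22): truth gives 20; no alternative beats it.
(Checking all 625 profiles: 108 have a profitable deviation, 517 do not.)

108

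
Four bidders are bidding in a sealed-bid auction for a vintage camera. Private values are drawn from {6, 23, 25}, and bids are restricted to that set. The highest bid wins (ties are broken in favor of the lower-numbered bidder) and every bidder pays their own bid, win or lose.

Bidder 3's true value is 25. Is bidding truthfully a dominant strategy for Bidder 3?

No

Consider the case where Bidder 1 bids 6, Bidder 2 bids 6 and Bidder 4 bids 6.
Truthful bid 25: wins, pays 25, utility 25 - 25 = 0.
Bid 23 instead: wins, pays 23, utility 25 - 23 = 2.
Since 2 > 0, bidding 23 is strictly better here, so truthful bidding is not dominant.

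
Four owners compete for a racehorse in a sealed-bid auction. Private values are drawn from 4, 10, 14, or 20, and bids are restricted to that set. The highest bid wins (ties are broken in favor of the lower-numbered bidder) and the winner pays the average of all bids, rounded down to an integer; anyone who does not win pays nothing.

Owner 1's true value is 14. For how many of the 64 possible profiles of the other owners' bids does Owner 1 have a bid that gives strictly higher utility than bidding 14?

Others bid (4, 4, 4): truth gives 8; bid 4 gives 10 > 8. Violating.
Others bid (4, 4, 10): truth gives 6; bid 10 gives 7 > 6. Violating.
Others bid (4, 4, 20): truth gives 0; bid 20 gives 2 > 0. Violating.
Others bid (4, 10, 4): truth gives 6; bid 10 gives 7 > 6. Violating.
Others bid (4, 4, 14): truth gives 5; no alternative beats it.
Others bid (4, 10, 14): truth gives 4; no alternative beats it.
(Checking all 64 profiles: 17 have a profitable deviation, 47 do not.)

17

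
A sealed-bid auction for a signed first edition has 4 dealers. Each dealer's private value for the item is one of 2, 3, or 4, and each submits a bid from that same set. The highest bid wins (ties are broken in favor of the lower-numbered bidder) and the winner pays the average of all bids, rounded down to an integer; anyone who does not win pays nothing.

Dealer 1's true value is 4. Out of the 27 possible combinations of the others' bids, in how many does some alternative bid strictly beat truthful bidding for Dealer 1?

3

Others bid (2, 3, 3): truth gives 1; bid 3 gives 2 > 1. Violating.
Others bid (3, 2, 3): truth gives 1; bid 3 gives 2 > 1. Violating.
Others bid (3, 3, 2): truth gives 1; bid 3 gives 2 > 1. Violating.
Others bid (2, 2, 2): truth gives 2; no alternative beats it.
Others bid (2, 2, 3): truth gives 2; no alternative beats it.
(Checking all 27 profiles: 3 have a profitable deviation, 24 do not.)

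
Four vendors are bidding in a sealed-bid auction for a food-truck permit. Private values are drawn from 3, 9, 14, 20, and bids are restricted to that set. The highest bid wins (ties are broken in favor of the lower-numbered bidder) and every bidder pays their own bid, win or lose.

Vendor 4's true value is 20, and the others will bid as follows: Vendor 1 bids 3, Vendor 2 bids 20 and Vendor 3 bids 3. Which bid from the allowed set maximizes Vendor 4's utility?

3

Bid 3: loses but pays 3, utility -3.
Bid 9: loses but pays 9, utility -9.
Bid 14: loses but pays 14, utility -14.
Bid 20: loses but pays 20, utility -20.
The best choice is 3 with utility -3.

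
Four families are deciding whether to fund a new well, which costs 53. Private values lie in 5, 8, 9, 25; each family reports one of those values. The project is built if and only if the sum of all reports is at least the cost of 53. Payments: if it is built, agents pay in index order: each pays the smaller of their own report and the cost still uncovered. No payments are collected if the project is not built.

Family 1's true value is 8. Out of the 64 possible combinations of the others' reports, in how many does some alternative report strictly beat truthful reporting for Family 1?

Others report (5, 25, 25): truth gives 0; report 5 gives 3 > 0. Violating.
Others report (8, 25, 25): truth gives 0; report 5 gives 3 > 0. Violating.
Others report (9, 25, 25): truth gives 0; report 5 gives 3 > 0. Violating.
Others report (25, 5, 25): truth gives 0; report 5 gives 3 > 0. Violating.
Others report (5, 5, 5): truth gives 0; no alternative beats it.
Others report (5, 5, 8): truth gives 0; no alternative beats it.
(Checking all 64 profiles: 10 have a profitable deviation, 54 do not.)

10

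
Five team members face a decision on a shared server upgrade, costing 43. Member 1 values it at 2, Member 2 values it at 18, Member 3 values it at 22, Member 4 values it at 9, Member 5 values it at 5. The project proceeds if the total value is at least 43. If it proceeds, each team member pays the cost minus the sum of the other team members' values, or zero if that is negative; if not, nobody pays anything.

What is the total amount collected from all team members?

Total value 56 ≥ cost 43, so it is built.
Member 1: others sum to 54; max(0, 43 - 54) = 0.
Member 2: others sum to 38; max(0, 43 - 38) = 5.
Member 3: others sum to 34; max(0, 43 - 34) = 9.
Member 4: others sum to 47; max(0, 43 - 47) = 0.
Member 5: others sum to 51; max(0, 43 - 51) = 0.
Total collected = 0 + 5 + 9 + 0 + 0 = 14.

14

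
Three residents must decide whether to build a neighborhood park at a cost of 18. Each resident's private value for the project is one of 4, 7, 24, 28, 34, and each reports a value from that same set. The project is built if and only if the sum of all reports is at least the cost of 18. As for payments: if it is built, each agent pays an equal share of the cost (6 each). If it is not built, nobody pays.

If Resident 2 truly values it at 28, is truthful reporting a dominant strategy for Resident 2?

Check each profile of the others' reports and compare truth against every alternative report.
Others report (4, 4): truth gives 22, best alternative gives 22.
Others report (4, 7): truth gives 22, best alternative gives 22.
Others report (4, 24): truth gives 22, best alternative gives 22.
Others report (4, 28): truth gives 22, best alternative gives 22.
Others report (4, 34): truth gives 22, best alternative gives 22.
Others report (7, 4): truth gives 22, best alternative gives 22.
(Remaining 19 profiles checked similarly; truth is weakly best in each.)
In every case the truthful report is at least as good as any alternative, so it is a dominant strategy.

Yes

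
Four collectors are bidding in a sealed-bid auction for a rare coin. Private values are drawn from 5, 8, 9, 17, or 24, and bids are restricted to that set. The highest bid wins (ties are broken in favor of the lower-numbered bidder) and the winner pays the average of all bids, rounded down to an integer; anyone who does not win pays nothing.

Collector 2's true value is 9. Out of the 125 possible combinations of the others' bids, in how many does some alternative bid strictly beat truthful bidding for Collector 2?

Others bid (5, 5, 5): truth gives 3; bid 8 gives 4 > 3. Violating.
Others bid (5, 5, 8): truth gives 3; no alternative beats it.
Others bid (5, 5, 9): truth gives 2; no alternative beats it.
(Checking all 125 profiles: 1 has a profitable deviation, 124 do not.)

1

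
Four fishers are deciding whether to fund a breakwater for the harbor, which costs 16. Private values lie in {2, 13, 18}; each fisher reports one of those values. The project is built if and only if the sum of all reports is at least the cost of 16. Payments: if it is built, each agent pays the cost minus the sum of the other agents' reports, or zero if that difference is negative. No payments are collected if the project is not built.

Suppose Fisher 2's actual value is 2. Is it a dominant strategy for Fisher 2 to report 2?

Check each profile of the others' reports and compare truth against every alternative report.
Others report (2, 2, 2): truth gives 0, best alternative gives -8.
Others report (2, 2, 13): truth gives 2, best alternative gives 2.
Others report (2, 2, 18): truth gives 2, best alternative gives 2.
Others report (2, 13, 2): truth gives 2, best alternative gives 2.
Others report (2, 13, 13): truth gives 2, best alternative gives 2.
Others report (2, 13, 18): truth gives 2, best alternative gives 2.
(Remaining 21 profiles checked similarly; truth is weakly best in each.)
In every case the truthful report is at least as good as any alternative, so it is a dominant strategy.

Yes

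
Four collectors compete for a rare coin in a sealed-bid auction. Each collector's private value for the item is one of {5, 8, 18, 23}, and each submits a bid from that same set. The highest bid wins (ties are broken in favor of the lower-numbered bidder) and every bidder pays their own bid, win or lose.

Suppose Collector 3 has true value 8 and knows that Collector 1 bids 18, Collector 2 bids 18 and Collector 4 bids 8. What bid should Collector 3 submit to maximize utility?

Bid 5: loses but pays 5, utility -5.
Bid 8: loses but pays 8, utility -8.
Bid 18: loses but pays 18, utility -18.
Bid 23: wins, pays 23, utility 8 - 23 = -15.
The best choice is 5 with utility -5.

5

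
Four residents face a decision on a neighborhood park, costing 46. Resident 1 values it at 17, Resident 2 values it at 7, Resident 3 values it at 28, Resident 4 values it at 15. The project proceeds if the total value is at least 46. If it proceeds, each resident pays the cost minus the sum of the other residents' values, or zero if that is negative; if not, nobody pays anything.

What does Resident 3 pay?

7

Total value 67 ≥ cost 46, so the project is built.
The other residents' values sum to 39.
Cost minus that sum is 46 - 39 = 7.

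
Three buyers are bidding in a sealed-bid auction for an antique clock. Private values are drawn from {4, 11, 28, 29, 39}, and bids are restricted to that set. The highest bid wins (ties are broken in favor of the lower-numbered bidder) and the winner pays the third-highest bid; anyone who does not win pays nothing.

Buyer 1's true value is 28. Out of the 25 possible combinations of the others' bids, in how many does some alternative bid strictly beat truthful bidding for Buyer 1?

8

Others bid (4, 29): truth gives 0; bid 29 gives 24 > 0. Violating.
Others bid (4, 39): truth gives 0; bid 39 gives 24 > 0. Violating.
Others bid (11, 29): truth gives 0; bid 29 gives 17 > 0. Violating.
Others bid (11, 39): truth gives 0; bid 39 gives 17 > 0. Violating.
Others bid (4, 4): truth gives 24; no alternative beats it.
Others bid (4, 11): truth gives 24; no alternative beats it.
(Checking all 25 profiles: 8 have a profitable deviation, 17 do not.)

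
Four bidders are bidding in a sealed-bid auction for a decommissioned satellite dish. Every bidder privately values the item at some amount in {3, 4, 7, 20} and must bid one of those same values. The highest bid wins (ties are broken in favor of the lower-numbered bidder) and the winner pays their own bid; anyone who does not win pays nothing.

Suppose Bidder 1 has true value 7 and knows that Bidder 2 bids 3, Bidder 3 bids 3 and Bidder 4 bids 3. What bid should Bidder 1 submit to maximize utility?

Bid 3: wins, pays 3, utility 7 - 3 = 4.
Bid 4: wins, pays 4, utility 7 - 4 = 3.
Bid 7: wins, pays 7, utility 7 - 7 = 0.
Bid 20: wins, pays 20, utility 7 - 20 = -13.
The best choice is 3 with utility 4.

3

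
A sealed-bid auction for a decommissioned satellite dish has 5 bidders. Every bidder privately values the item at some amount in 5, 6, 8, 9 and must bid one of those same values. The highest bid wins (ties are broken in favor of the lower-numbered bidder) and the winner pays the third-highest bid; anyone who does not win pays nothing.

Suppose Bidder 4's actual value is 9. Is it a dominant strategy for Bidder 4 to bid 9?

Yes

Check each profile of the others' bids and compare truth against every alternative bid.
Others bid (5, 5, 5, 9): truth gives 4, best alternative gives 0.
Others bid (5, 5, 8, 5): truth gives 4, best alternative gives 0.
Others bid (5, 8, 5, 5): truth gives 4, best alternative gives 0.
Others bid (8, 5, 5, 5): truth gives 4, best alternative gives 0.
Others bid (5, 5, 6, 9): truth gives 3, best alternative gives 0.
Others bid (5, 5, 8, 6): truth gives 3, best alternative gives 0.
(Remaining 250 profiles checked similarly; truth is weakly best in each.)
In every case the truthful bid is at least as good as any alternative, so it is a dominant strategy.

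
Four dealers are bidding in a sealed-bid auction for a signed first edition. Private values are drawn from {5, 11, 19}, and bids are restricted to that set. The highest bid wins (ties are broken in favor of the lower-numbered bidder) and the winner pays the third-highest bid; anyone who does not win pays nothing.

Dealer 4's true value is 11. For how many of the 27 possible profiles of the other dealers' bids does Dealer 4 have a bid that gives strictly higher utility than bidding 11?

Others bid (5, 5, 11): truth gives 0; bid 19 gives 6 > 0. Violating.
Others bid (5, 11, 5): truth gives 0; bid 19 gives 6 > 0. Violating.
Others bid (11, 5, 5): truth gives 0; bid 19 gives 6 > 0. Violating.
Others bid (5, 5, 5): truth gives 6; no alternative beats it.
Others bid (5, 5, 19): truth gives 0; no alternative beats it.
(Checking all 27 profiles: 3 have a profitable deviation, 24 do not.)

3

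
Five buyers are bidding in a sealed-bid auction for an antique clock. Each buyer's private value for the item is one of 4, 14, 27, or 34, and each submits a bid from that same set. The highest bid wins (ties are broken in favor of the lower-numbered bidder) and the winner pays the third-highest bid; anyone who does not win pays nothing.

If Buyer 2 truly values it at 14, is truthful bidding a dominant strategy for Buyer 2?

Consider the case where Buyer 1 bids 4, Buyer 3 bids 4, Buyer 4 bids 4 and Buyer 5 bids 27.
Truthful bid 14: loses, pays 0, utility 0.
Bid 27 instead: wins, pays 4, utility 14 - 4 = 10.
Since 10 > 0, bidding 27 is strictly better here, so truthful bidding is not dominant.

No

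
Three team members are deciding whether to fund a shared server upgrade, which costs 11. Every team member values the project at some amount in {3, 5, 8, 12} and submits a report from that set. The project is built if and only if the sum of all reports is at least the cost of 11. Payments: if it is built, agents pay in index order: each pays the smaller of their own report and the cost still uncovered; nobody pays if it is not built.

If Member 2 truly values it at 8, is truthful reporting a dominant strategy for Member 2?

No

Consider the case where Member 1 reports 3 and Member 3 reports 3.
Truthful report 8: project built, pays 8, utility 8 - 8 = 0.
Report 5 instead: project built, pays 5, utility 8 - 5 = 3.
Since 3 > 0, reporting 5 is strictly better here, so truthful reporting is not dominant.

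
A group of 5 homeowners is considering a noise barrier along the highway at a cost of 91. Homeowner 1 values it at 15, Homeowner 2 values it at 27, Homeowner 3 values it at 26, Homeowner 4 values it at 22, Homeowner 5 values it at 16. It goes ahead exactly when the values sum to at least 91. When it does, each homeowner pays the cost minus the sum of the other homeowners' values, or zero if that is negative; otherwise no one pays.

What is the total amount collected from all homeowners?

31

Total value 106 ≥ cost 91, so it is built.
Homeowner 1: others sum to 91; max(0, 91 - 91) = 0.
Homeowner 2: others sum to 79; max(0, 91 - 79) = 12.
Homeowner 3: others sum to 80; max(0, 91 - 80) = 11.
Homeowner 4: others sum to 84; max(0, 91 - 84) = 7.
Homeowner 5: others sum to 90; max(0, 91 - 90) = 1.
Total collected = 0 + 12 + 11 + 7 + 1 = 31.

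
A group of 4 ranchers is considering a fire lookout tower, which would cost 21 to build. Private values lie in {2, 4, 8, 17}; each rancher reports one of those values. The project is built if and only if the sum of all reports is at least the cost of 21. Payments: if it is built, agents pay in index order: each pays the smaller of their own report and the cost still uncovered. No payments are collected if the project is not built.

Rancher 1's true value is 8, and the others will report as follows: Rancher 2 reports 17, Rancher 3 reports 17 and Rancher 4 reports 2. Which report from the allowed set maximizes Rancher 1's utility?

2

Report 2: project built, pays 2, utility 8 - 2 = 6.
Report 4: project built, pays 4, utility 8 - 4 = 4.
Report 8: project built, pays 8, utility 8 - 8 = 0.
Report 17: project built, pays 17, utility 8 - 17 = -9.
The best choice is 2 with utility 6.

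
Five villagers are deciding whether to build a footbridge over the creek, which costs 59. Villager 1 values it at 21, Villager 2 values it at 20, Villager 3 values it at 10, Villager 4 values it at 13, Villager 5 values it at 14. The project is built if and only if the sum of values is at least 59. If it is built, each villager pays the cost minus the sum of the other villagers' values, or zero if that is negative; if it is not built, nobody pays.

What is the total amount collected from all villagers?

3

Total value 78 ≥ cost 59, so it is built.
Villager 1: others sum to 57; max(0, 59 - 57) = 2.
Villager 2: others sum to 58; max(0, 59 - 58) = 1.
Villager 3: others sum to 68; max(0, 59 - 68) = 0.
Villager 4: others sum to 65; max(0, 59 - 65) = 0.
Villager 5: others sum to 64; max(0, 59 - 64) = 0.
Total collected = 2 + 1 + 0 + 0 + 0 = 3.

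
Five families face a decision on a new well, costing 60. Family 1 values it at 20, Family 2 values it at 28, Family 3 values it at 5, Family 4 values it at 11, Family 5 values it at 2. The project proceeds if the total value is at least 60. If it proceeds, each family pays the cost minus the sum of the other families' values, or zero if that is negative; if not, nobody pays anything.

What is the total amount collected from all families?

41

Total value 66 ≥ cost 60, so it is built.
Family 1: others sum to 46; max(0, 60 - 46) = 14.
Family 2: others sum to 38; max(0, 60 - 38) = 22.
Family 3: others sum to 61; max(0, 60 - 61) = 0.
Family 4: others sum to 55; max(0, 60 - 55) = 5.
Family 5: others sum to 64; max(0, 60 - 64) = 0.
Total collected = 14 + 22 + 0 + 5 + 0 = 41.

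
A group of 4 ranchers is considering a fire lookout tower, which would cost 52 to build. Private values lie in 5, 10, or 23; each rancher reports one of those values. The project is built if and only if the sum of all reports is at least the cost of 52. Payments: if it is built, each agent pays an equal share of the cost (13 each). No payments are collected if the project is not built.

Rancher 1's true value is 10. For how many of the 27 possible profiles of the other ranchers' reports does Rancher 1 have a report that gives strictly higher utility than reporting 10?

3

Others report (10, 10, 23): truth gives -3; report 5 gives 0 > -3. Violating.
Others report (10, 23, 10): truth gives -3; report 5 gives 0 > -3. Violating.
Others report (23, 10, 10): truth gives -3; report 5 gives 0 > -3. Violating.
Others report (5, 5, 5): truth gives 0; no alternative beats it.
Others report (5, 5, 10): truth gives 0; no alternative beats it.
(Checking all 27 profiles: 3 have a profitable deviation, 24 do not.)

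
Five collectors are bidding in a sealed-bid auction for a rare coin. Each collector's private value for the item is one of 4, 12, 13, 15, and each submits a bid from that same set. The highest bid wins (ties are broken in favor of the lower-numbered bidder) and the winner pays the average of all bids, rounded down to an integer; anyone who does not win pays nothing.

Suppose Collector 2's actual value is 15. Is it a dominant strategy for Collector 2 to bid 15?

No

Consider the case where Collector 1 bids 4, Collector 3 bids 4, Collector 4 bids 4 and Collector 5 bids 4.
Truthful bid 15: wins, pays 6, utility 15 - 6 = 9.
Bid 12 instead: wins, pays 5, utility 15 - 5 = 10.
Since 10 > 9, bidding 12 is strictly better here, so truthful bidding is not dominant.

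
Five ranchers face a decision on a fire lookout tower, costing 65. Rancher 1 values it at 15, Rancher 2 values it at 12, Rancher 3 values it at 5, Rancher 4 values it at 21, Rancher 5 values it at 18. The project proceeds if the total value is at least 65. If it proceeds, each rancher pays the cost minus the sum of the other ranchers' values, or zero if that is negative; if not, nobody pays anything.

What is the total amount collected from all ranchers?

Total value 71 ≥ cost 65, so it is built.
Rancher 1: others sum to 56; max(0, 65 - 56) = 9.
Rancher 2: others sum to 59; max(0, 65 - 59) = 6.
Rancher 3: others sum to 66; max(0, 65 - 66) = 0.
Rancher 4: others sum to 50; max(0, 65 - 50) = 15.
Rancher 5: others sum to 53; max(0, 65 - 53) = 12.
Total collected = 9 + 6 + 0 + 15 + 12 = 42.

42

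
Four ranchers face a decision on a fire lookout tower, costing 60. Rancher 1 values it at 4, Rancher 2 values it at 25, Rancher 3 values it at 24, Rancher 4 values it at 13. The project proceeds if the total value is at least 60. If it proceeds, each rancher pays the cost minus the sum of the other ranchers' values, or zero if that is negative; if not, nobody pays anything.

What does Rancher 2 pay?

19

Total value 66 ≥ cost 60, so the project is built.
The other ranchers' values sum to 41.
Cost minus that sum is 60 - 41 = 19.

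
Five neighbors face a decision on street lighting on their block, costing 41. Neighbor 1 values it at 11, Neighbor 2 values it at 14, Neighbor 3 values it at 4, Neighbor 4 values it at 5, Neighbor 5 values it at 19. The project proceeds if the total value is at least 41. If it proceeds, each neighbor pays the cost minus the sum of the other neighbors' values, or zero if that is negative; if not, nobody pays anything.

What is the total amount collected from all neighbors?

Total value 53 ≥ cost 41, so it is built.
Neighbor 1: others sum to 42; max(0, 41 - 42) = 0.
Neighbor 2: others sum to 39; max(0, 41 - 39) = 2.
Neighbor 3: others sum to 49; max(0, 41 - 49) = 0.
Neighbor 4: others sum to 48; max(0, 41 - 48) = 0.
Neighbor 5: others sum to 34; max(0, 41 - 34) = 7.
Total collected = 0 + 2 + 0 + 0 + 7 = 9.

9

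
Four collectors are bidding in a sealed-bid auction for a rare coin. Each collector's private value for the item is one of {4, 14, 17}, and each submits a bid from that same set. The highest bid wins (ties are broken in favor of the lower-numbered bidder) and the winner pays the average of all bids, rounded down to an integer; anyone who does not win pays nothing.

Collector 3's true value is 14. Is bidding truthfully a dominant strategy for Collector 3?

Consider the case where Collector 1 bids 4, Collector 2 bids 4 and Collector 4 bids 17.
Truthful bid 14: loses, pays 0, utility 0.
Bid 17 instead: wins, pays 10, utility 14 - 10 = 4.
Since 4 > 0, bidding 17 is strictly better here, so truthful bidding is not dominant.

No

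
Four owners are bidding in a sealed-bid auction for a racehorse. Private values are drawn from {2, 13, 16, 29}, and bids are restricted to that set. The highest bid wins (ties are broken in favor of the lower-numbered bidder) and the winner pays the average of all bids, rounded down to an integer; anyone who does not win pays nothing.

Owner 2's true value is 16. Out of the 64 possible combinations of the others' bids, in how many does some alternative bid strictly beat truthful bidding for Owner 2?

11

Others bid (2, 2, 2): truth gives 11; bid 13 gives 12 > 11. Violating.
Others bid (2, 2, 13): truth gives 8; bid 13 gives 9 > 8. Violating.
Others bid (2, 2, 29): truth gives 0; bid 29 gives 1 > 0. Violating.
Others bid (2, 13, 2): truth gives 8; bid 13 gives 9 > 8. Violating.
Others bid (2, 2, 16): truth gives 7; no alternative beats it.
Others bid (2, 13, 16): truth gives 5; no alternative beats it.
(Checking all 64 profiles: 11 have a profitable deviation, 53 do not.)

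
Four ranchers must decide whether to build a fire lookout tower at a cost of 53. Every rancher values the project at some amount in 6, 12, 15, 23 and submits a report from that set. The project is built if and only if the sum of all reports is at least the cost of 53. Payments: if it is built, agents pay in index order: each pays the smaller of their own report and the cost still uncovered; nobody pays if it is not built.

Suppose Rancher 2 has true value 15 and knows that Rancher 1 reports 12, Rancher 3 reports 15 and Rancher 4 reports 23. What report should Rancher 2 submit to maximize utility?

6

Report 6: project built, pays 6, utility 15 - 6 = 9.
Report 12: project built, pays 12, utility 15 - 12 = 3.
Report 15: project built, pays 15, utility 15 - 15 = 0.
Report 23: project built, pays 23, utility 15 - 23 = -8.
The best choice is 6 with utility 9.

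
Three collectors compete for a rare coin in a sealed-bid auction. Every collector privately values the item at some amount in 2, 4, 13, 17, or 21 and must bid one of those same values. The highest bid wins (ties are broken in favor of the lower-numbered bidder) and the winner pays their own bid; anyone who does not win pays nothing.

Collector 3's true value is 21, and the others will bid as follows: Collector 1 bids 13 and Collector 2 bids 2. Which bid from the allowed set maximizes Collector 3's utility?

Bid 2: loses, pays 0, utility 0.
Bid 4: loses, pays 0, utility 0.
Bid 13: loses, pays 0, utility 0.
Bid 17: wins, pays 17, utility 21 - 17 = 4.
Bid 21: wins, pays 21, utility 21 - 21 = 0.
The best choice is 17 with utility 4.

17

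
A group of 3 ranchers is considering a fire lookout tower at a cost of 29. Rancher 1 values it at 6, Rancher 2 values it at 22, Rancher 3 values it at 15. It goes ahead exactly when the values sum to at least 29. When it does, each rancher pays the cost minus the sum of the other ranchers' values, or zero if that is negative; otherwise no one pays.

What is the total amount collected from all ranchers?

9

Total value 43 ≥ cost 29, so it is built.
Rancher 1: others sum to 37; max(0, 29 - 37) = 0.
Rancher 2: others sum to 21; max(0, 29 - 21) = 8.
Rancher 3: others sum to 28; max(0, 29 - 28) = 1.
Total collected = 0 + 8 + 1 = 9.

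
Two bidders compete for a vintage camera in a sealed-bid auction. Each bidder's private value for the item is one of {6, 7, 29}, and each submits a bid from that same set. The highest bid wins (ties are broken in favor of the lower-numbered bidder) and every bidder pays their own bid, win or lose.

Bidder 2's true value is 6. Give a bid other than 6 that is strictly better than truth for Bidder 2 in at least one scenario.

Suppose Bidder 1 bids 6.
Bid 6: loses but pays 6, utility -6.
Bid 7: wins, pays 7, utility 6 - 7 = -1.
So bidding 7 beats truth here (-1 > -6).

7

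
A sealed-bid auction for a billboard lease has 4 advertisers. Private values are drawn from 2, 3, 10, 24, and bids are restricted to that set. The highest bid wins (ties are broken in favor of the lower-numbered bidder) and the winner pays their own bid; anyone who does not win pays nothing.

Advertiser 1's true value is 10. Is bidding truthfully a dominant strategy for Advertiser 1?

Consider the case where Advertiser 2 bids 2, Advertiser 3 bids 2 and Advertiser 4 bids 2.
Truthful bid 10: wins, pays 10, utility 10 - 10 = 0.
Bid 2 instead: wins, pays 2, utility 10 - 2 = 8.
Since 8 > 0, bidding 2 is strictly better here, so truthful bidding is not dominant.

No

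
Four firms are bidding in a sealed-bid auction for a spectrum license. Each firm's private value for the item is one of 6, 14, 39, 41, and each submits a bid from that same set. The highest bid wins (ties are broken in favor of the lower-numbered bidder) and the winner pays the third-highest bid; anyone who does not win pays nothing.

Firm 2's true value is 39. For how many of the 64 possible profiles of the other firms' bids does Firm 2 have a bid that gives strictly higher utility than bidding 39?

12

Others bid (6, 6, 41): truth gives 0; bid 41 gives 33 > 0. Violating.
Others bid (6, 14, 41): truth gives 0; bid 41 gives 25 > 0. Violating.
Others bid (6, 41, 6): truth gives 0; bid 41 gives 33 > 0. Violating.
Others bid (6, 41, 14): truth gives 0; bid 41 gives 25 > 0. Violating.
Others bid (6, 6, 6): truth gives 33; no alternative beats it.
Others bid (6, 6, 14): truth gives 33; no alternative beats it.
(Checking all 64 profiles: 12 have a profitable deviation, 52 do not.)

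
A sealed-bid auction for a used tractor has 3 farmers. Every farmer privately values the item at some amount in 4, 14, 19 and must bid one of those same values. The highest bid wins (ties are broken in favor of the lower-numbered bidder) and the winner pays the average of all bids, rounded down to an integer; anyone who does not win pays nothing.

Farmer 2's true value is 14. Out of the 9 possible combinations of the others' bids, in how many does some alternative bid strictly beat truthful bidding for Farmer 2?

Others bid (14, 4): truth gives 0; bid 19 gives 2 > 0. Violating.
Others bid (4, 4): truth gives 7; no alternative beats it.
Others bid (4, 14): truth gives 4; no alternative beats it.
(Checking all 9 profiles: 1 has a profitable deviation, 8 do not.)

1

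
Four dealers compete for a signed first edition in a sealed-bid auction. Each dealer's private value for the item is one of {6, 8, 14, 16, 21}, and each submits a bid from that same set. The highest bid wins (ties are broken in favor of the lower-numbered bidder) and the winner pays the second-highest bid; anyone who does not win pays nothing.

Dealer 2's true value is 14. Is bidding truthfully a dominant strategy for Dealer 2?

Check each profile of the others' bids and compare truth against every alternative bid.
Others bid (6, 6, 6): truth gives 8, best alternative gives 8.
Others bid (6, 6, 8): truth gives 6, best alternative gives 6.
Others bid (6, 8, 6): truth gives 6, best alternative gives 6.
Others bid (6, 8, 8): truth gives 6, best alternative gives 6.
Others bid (8, 6, 6): truth gives 6, best alternative gives 6.
Others bid (8, 6, 8): truth gives 6, best alternative gives 6.
(Remaining 119 profiles checked similarly; truth is weakly best in each.)
In every case the truthful bid is at least as good as any alternative, so it is a dominant strategy.

Yes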